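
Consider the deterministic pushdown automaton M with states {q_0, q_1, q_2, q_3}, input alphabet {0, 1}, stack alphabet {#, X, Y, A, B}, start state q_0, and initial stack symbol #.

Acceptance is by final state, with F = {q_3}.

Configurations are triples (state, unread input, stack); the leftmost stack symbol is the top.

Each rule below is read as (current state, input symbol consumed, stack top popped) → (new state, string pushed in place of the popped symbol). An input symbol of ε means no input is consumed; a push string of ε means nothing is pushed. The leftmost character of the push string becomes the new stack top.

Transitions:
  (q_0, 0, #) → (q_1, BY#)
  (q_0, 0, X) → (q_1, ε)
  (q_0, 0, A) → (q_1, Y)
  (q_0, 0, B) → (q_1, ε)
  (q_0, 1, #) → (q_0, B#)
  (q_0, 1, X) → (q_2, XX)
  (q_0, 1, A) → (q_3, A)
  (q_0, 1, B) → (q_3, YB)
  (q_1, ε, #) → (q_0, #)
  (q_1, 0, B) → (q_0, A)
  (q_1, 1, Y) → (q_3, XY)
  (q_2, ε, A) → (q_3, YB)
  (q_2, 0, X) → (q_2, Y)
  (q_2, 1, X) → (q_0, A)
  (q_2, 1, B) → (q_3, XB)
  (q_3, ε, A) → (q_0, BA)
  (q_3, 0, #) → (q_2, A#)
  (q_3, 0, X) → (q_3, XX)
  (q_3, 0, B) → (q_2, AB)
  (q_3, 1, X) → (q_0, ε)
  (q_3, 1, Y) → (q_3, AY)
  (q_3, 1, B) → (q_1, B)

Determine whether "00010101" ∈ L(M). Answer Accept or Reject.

(q_0, 00010101, #)
  read 0, top #: go to q_1, push BY# → (q_1, 0010101, BY#)
  read 0, top B: go to q_0, push A → (q_0, 010101, AY#)
  read 0, top A: go to q_1, push Y → (q_1, 10101, YY#)
  read 1, top Y: go to q_3, push XY → (q_3, 0101, XYY#)
  read 0, top X: go to q_3, push XX → (q_3, 101, XXYY#)
  read 1, top X: go to q_0, push ε → (q_0, 01, XYY#)
  read 0, top X: go to q_1, push ε → (q_1, 1, YY#)
  read 1, top Y: go to q_3, push XY → (q_3, ε, XYY#)
All input consumed; state q_3 ∈ F.

Accept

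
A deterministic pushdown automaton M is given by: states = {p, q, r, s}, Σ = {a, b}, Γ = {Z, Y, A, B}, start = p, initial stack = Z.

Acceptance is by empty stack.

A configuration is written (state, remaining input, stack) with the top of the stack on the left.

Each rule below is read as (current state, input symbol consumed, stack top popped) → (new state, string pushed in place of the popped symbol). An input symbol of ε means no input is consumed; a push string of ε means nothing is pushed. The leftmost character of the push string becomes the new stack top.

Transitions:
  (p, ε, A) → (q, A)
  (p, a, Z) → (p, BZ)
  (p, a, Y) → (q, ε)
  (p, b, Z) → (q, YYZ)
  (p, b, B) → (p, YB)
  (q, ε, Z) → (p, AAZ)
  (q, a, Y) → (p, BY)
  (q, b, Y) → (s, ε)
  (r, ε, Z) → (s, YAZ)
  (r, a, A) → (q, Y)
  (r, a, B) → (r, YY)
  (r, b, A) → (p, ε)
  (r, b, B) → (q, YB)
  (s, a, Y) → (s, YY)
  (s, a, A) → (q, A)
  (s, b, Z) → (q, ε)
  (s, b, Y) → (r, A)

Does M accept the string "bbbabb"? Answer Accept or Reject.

(p, bbbabb, Z)
  read b, top Z: go to q, push YYZ → (q, bbabb, YYZ)
  read b, top Y: go to s, push ε → (s, babb, YZ)
  read b, top Y: go to r, push A → (r, abb, AZ)
  read a, top A: go to q, push Y → (q, bb, YZ)
  read b, top Y: go to s, push ε → (s, b, Z)
  read b, top Z: go to q, push ε → (q, ε, ε)
All input consumed and the stack is empty.

Accept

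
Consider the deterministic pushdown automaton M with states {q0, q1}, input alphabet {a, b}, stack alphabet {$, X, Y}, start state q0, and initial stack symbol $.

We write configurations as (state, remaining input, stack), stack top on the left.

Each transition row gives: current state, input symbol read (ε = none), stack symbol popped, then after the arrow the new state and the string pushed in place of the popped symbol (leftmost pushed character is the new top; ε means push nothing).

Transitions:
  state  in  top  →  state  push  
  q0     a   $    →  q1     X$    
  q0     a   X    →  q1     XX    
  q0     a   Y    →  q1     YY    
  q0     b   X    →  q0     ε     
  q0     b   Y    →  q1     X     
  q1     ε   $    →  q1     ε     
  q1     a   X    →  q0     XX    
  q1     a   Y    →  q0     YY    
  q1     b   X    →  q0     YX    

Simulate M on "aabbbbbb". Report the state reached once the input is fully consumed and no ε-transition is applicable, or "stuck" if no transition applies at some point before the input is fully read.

(q0, aabbbbbb, $)
  read a, top $: go to q1, push X$ → (q1, abbbbbb, X$)
  read a, top X: go to q0, push XX → (q0, bbbbbb, XX$)
  read b, top X: go to q0, push ε → (q0, bbbbb, X$)
  read b, top X: go to q0, push ε → (q0, bbbb, $)
No transition for (q0, b, top $); M blocks with input bbbb remaining.

stuck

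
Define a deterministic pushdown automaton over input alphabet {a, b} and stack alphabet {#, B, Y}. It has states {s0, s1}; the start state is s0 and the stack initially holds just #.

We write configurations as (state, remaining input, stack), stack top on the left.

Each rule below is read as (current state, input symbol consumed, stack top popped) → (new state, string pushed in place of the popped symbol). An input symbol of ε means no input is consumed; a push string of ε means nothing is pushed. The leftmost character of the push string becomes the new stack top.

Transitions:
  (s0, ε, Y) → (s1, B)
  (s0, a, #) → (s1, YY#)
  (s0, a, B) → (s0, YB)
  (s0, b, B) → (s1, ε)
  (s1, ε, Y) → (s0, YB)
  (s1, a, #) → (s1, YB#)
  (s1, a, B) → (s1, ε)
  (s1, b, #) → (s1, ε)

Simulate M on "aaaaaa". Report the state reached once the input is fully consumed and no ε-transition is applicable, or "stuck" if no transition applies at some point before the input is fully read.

s1

(s0, aaaaaa, #)
  read a, top #: go to s1, push YY# → (s1, aaaaa, YY#)
  ε-move, top Y: go to s0, push YB → (s0, aaaaa, YBY#)
  ε-move, top Y: go to s1, push B → (s1, aaaaa, BBY#)
  read a, top B: go to s1, push ε → (s1, aaaa, BY#)
  read a, top B: go to s1, push ε → (s1, aaa, Y#)
  ε-move, top Y: go to s0, push YB → (s0, aaa, YB#)
  ε-move, top Y: go to s1, push B → (s1, aaa, BB#)
  read a, top B: go to s1, push ε → (s1, aa, B#)
  read a, top B: go to s1, push ε → (s1, a, #)
  read a, top #: go to s1, push YB# → (s1, ε, YB#)
  ε-move, top Y: go to s0, push YB → (s0, ε, YBB#)
  ε-move, top Y: go to s1, push B → (s1, ε, BBB#)
All input consumed; M is in state s1.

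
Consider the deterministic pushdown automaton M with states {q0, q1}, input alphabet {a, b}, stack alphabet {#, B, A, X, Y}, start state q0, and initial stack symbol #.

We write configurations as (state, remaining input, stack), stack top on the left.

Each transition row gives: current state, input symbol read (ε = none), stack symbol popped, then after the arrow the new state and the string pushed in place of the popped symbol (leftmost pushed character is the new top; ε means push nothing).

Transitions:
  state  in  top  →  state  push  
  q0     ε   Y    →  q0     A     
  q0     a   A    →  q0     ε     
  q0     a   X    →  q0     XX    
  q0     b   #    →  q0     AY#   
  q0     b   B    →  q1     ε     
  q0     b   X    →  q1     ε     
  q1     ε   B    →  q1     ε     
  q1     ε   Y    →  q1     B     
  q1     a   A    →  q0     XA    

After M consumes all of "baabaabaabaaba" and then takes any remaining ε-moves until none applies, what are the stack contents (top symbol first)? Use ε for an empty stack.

(q0, baabaabaabaaba, #)
  read b, top #: go to q0, push AY# → (q0, aabaabaabaaba, AY#)
  read a, top A: go to q0, push ε → (q0, abaabaabaaba, Y#)
  ε-move, top Y: go to q0, push A → (q0, abaabaabaaba, A#)
  read a, top A: go to q0, push ε → (q0, baabaabaaba, #)
  read b, top #: go to q0, push AY# → (q0, aabaabaaba, AY#)
  read a, top A: go to q0, push ε → (q0, abaabaaba, Y#)
  ε-move, top Y: go to q0, push A → (q0, abaabaaba, A#)
  read a, top A: go to q0, push ε → (q0, baabaaba, #)
  read b, top #: go to q0, push AY# → (q0, aabaaba, AY#)
  read a, top A: go to q0, push ε → (q0, abaaba, Y#)
  ε-move, top Y: go to q0, push A → (q0, abaaba, A#)
  read a, top A: go to q0, push ε → (q0, baaba, #)
  read b, top #: go to q0, push AY# → (q0, aaba, AY#)
  read a, top A: go to q0, push ε → (q0, aba, Y#)
  ε-move, top Y: go to q0, push A → (q0, aba, A#)
  read a, top A: go to q0, push ε → (q0, ba, #)
  read b, top #: go to q0, push AY# → (q0, a, AY#)
  read a, top A: go to q0, push ε → (q0, ε, Y#)
  ε-move, top Y: go to q0, push A → (q0, ε, A#)
All input consumed in state q0 with stack A#.

A#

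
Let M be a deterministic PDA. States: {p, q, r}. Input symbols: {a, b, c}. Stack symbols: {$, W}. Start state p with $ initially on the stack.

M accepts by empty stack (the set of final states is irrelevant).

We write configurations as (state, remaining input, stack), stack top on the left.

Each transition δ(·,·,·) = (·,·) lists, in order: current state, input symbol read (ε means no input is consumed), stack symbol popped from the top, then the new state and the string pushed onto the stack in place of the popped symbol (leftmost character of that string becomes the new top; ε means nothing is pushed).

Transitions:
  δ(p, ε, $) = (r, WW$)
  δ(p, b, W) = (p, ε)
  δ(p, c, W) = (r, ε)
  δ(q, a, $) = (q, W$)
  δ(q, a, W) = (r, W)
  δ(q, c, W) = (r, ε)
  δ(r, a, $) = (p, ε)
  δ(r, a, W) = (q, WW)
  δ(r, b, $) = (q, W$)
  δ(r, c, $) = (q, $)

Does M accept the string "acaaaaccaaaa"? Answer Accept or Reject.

(p, acaaaaccaaaa, $)
  ε-move, top $: go to r, push WW$ → (r, acaaaaccaaaa, WW$)
  read a, top W: go to q, push WW → (q, caaaaccaaaa, WWW$)
  read c, top W: go to r, push ε → (r, aaaaccaaaa, WW$)
  read a, top W: go to q, push WW → (q, aaaccaaaa, WWW$)
  read a, top W: go to r, push W → (r, aaccaaaa, WWW$)
  read a, top W: go to q, push WW → (q, accaaaa, WWWW$)
  read a, top W: go to r, push W → (r, ccaaaa, WWWW$)
No transition applies at (r, ccaaaa, WWWW$); input not fully consumed.

Reject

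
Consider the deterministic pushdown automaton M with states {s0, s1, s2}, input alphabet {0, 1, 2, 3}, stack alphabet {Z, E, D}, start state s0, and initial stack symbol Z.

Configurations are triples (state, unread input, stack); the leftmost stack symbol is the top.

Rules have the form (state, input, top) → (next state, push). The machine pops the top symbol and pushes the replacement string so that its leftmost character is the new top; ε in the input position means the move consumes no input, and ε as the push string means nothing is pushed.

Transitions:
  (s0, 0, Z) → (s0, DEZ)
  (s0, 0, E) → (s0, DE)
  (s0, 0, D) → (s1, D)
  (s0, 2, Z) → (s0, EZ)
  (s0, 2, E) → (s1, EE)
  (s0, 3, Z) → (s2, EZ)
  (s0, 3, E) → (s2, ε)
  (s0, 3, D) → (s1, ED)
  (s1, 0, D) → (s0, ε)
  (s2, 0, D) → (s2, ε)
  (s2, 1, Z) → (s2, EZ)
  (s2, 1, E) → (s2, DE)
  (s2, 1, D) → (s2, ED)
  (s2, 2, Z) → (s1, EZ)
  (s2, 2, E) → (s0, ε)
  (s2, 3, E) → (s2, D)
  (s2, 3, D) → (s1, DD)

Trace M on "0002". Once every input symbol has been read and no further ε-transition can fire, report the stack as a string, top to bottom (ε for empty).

EEZ

(s0, 0002, Z) ⊢ (s0, 002, DEZ) ⊢ (s1, 02, DEZ) ⊢ (s0, 2, EZ) ⊢ (s1, ε, EEZ)
All input consumed in state s1 with stack EEZ.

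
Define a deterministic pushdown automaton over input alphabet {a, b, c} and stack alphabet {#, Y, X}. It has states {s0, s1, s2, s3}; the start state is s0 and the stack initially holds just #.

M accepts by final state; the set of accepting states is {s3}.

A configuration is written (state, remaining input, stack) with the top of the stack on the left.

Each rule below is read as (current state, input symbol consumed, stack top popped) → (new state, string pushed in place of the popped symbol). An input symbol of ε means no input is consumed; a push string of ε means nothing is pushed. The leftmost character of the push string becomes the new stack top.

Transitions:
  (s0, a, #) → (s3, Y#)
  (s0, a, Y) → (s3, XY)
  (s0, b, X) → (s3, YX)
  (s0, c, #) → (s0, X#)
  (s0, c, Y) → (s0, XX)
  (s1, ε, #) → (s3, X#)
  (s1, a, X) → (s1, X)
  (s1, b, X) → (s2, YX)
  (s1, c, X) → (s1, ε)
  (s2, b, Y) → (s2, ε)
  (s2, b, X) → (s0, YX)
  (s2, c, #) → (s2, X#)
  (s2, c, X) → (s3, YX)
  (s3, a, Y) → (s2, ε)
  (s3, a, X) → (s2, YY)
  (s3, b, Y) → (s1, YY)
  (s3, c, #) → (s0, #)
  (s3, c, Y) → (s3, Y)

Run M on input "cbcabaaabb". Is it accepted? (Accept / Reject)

(s0, cbcabaaabb, #) ⊢ (s0, bcabaaabb, X#) ⊢ (s3, cabaaabb, YX#) ⊢ (s3, abaaabb, YX#) ⊢ (s2, baaabb, X#) ⊢ (s0, aaabb, YX#) ⊢ (s3, aabb, XYX#) ⊢ (s2, abb, YYYX#)
No transition applies at (s2, abb, YYYX#); input not fully consumed.

Reject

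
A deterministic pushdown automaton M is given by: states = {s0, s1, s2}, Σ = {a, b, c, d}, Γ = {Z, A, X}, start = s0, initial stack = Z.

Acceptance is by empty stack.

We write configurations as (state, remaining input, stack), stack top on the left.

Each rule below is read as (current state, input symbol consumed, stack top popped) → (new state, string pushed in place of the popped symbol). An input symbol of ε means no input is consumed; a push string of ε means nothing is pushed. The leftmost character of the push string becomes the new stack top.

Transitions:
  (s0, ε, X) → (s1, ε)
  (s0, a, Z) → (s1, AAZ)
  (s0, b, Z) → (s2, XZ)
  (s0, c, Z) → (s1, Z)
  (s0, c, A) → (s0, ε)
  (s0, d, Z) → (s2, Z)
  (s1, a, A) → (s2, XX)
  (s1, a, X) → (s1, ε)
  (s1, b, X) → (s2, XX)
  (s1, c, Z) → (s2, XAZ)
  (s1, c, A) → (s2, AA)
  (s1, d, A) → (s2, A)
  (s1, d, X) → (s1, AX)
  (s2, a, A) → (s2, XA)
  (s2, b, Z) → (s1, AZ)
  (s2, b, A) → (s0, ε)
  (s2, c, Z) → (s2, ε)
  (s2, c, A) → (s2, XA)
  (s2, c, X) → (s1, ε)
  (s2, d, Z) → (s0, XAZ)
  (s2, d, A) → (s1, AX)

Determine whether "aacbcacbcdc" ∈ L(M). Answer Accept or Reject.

(s0, aacbcacbcdc, Z)
  read a, top Z: go to s1, push AAZ → (s1, acbcacbcdc, AAZ)
  read a, top A: go to s2, push XX → (s2, cbcacbcdc, XXAZ)
  read c, top X: go to s1, push ε → (s1, bcacbcdc, XAZ)
  read b, top X: go to s2, push XX → (s2, cacbcdc, XXAZ)
  read c, top X: go to s1, push ε → (s1, acbcdc, XAZ)
  read a, top X: go to s1, push ε → (s1, cbcdc, AZ)
  read c, top A: go to s2, push AA → (s2, bcdc, AAZ)
  read b, top A: go to s0, push ε → (s0, cdc, AZ)
  read c, top A: go to s0, push ε → (s0, dc, Z)
  read d, top Z: go to s2, push Z → (s2, c, Z)
  read c, top Z: go to s2, push ε → (s2, ε, ε)
All input consumed and the stack is empty.

Accept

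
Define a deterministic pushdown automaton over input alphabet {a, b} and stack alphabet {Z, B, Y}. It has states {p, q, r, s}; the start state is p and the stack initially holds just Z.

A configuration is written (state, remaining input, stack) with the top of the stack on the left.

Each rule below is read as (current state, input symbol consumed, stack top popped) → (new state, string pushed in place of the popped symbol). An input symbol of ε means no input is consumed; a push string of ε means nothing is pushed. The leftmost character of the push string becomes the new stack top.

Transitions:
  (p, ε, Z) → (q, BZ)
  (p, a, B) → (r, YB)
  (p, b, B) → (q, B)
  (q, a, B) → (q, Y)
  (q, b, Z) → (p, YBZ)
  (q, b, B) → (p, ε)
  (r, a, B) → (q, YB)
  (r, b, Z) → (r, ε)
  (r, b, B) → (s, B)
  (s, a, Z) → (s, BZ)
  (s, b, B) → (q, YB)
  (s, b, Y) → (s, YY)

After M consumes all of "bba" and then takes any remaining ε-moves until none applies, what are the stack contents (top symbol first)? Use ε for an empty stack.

(p, bba, Z)
  ε-move, top Z: go to q, push BZ → (q, bba, BZ)
  read b, top B: go to p, push ε → (p, ba, Z)
  ε-move, top Z: go to q, push BZ → (q, ba, BZ)
  read b, top B: go to p, push ε → (p, a, Z)
  ε-move, top Z: go to q, push BZ → (q, a, BZ)
  read a, top B: go to q, push Y → (q, ε, YZ)
All input consumed in state q with stack YZ.

YZ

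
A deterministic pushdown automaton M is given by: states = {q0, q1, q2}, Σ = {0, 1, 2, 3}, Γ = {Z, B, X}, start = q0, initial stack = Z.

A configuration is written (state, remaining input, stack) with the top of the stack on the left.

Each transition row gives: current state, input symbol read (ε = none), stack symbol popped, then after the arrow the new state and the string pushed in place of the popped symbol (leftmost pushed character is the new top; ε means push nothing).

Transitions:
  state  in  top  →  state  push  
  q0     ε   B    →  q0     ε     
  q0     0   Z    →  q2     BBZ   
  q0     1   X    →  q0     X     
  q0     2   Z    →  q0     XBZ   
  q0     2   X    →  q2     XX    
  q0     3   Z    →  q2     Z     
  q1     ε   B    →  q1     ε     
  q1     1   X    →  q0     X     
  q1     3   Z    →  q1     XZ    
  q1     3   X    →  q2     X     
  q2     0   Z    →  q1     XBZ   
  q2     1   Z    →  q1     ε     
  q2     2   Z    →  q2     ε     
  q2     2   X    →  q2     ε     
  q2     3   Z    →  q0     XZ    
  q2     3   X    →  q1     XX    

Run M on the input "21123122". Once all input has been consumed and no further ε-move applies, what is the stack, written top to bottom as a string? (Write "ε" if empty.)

(q0, 21123122, Z) ⊢ (q0, 1123122, XBZ) ⊢ (q0, 123122, XBZ) ⊢ (q0, 23122, XBZ) ⊢ (q2, 3122, XXBZ) ⊢ (q1, 122, XXXBZ) ⊢ (q0, 22, XXXBZ) ⊢ (q2, 2, XXXXBZ) ⊢ (q2, ε, XXXBZ)
All input consumed in state q2 with stack XXXBZ.

XXXBZ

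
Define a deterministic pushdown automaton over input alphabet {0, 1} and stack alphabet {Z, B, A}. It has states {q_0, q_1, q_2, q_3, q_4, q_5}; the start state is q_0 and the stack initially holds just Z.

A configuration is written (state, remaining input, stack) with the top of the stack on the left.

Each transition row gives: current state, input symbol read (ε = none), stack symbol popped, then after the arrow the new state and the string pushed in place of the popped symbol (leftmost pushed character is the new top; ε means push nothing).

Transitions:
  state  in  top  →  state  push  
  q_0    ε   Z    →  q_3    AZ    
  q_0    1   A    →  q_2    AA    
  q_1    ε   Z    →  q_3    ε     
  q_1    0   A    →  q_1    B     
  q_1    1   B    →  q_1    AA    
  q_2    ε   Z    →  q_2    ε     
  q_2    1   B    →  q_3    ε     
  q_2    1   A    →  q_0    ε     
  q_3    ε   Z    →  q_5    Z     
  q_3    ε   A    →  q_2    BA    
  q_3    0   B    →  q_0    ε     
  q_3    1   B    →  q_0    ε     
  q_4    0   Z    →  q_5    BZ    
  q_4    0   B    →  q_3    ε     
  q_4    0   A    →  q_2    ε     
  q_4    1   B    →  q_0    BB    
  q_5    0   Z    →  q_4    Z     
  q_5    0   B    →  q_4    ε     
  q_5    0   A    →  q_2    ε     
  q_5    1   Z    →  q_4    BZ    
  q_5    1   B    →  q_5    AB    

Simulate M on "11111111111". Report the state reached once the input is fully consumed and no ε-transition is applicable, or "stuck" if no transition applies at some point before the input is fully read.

(q_0, 11111111111, Z) ⊢ (q_3, 11111111111, AZ) ⊢ (q_2, 11111111111, BAZ) ⊢ (q_3, 1111111111, AZ) ⊢ (q_2, 1111111111, BAZ) ⊢ (q_3, 111111111, AZ) ⊢ (q_2, 111111111, BAZ) ⊢ (q_3, 11111111, AZ) ⊢ (q_2, 11111111, BAZ) ⊢ (q_3, 1111111, AZ) ⊢ (q_2, 1111111, BAZ) ⊢ (q_3, 111111, AZ) ⊢ (q_2, 111111, BAZ) ⊢ (q_3, 11111, AZ) ⊢ (q_2, 11111, BAZ) ⊢ (q_3, 1111, AZ) ⊢ (q_2, 1111, BAZ) ⊢ (q_3, 111, AZ) ⊢ (q_2, 111, BAZ) ⊢ (q_3, 11, AZ) ⊢ (q_2, 11, BAZ) ⊢ (q_3, 1, AZ) ⊢ (q_2, 1, BAZ) ⊢ (q_3, ε, AZ) ⊢ (q_2, ε, BAZ)
All input consumed; M is in state q_2.

q_2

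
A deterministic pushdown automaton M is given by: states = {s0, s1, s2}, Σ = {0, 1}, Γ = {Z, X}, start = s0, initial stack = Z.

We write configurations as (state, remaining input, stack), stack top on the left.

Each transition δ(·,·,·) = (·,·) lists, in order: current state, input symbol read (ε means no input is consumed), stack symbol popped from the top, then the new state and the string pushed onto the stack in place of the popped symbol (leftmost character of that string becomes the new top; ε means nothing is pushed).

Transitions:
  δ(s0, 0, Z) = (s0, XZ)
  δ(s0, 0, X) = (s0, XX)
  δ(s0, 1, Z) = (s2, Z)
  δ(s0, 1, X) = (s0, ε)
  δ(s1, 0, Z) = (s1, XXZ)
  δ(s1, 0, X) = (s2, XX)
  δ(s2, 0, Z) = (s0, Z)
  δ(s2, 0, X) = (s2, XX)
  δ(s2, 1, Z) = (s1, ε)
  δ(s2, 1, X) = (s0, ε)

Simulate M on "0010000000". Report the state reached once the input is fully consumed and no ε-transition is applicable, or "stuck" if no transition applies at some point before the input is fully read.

(s0, 0010000000, Z) ⊢ (s0, 010000000, XZ) ⊢ (s0, 10000000, XXZ) ⊢ (s0, 0000000, XZ) ⊢ (s0, 000000, XXZ) ⊢ (s0, 00000, XXXZ) ⊢ (s0, 0000, XXXXZ) ⊢ (s0, 000, XXXXXZ) ⊢ (s0, 00, XXXXXXZ) ⊢ (s0, 0, XXXXXXXZ) ⊢ (s0, ε, XXXXXXXXZ)
All input consumed; M is in state s0.

s0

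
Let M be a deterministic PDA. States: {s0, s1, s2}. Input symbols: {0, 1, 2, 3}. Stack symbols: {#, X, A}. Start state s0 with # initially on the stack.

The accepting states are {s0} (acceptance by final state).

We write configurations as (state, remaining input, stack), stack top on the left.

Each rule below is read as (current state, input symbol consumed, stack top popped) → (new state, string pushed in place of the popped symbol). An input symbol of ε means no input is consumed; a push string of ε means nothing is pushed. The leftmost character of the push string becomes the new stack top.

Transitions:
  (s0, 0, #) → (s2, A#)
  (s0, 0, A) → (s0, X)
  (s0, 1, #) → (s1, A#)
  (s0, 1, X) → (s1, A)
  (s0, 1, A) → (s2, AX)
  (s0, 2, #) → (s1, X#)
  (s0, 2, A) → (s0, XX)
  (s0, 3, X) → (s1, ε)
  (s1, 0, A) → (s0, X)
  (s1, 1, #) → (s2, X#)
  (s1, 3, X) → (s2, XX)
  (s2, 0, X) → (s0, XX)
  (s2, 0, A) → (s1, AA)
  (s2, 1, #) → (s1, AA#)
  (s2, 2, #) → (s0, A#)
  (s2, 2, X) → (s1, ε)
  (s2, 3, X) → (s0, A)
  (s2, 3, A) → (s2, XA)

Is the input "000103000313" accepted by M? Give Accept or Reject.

(s0, 000103000313, #)
  read 0, top #: go to s2, push A# → (s2, 00103000313, A#)
  read 0, top A: go to s1, push AA → (s1, 0103000313, AA#)
  read 0, top A: go to s0, push X → (s0, 103000313, XA#)
  read 1, top X: go to s1, push A → (s1, 03000313, AA#)
  read 0, top A: go to s0, push X → (s0, 3000313, XA#)
  read 3, top X: go to s1, push ε → (s1, 000313, A#)
  read 0, top A: go to s0, push X → (s0, 00313, X#)
No transition applies at (s0, 00313, X#); input not fully consumed.

Reject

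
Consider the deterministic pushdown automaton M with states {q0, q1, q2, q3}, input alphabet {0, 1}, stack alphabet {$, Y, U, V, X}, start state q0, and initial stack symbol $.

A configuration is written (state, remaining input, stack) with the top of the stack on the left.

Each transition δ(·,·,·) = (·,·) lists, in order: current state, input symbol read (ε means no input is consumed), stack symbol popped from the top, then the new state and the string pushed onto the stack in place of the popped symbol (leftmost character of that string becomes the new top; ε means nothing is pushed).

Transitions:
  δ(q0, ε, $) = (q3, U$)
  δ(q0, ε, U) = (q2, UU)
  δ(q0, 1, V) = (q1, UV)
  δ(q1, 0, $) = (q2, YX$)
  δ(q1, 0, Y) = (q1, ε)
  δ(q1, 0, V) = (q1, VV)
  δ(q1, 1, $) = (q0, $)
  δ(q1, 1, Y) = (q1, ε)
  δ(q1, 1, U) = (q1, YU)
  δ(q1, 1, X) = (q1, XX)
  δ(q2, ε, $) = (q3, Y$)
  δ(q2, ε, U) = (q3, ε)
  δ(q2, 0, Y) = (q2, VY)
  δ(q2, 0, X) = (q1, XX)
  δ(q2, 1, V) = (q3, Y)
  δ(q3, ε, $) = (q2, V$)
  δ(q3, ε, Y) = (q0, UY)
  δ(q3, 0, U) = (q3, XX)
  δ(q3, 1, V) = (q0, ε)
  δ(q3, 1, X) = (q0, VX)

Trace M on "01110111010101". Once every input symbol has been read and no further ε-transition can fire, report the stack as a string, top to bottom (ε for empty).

(q0, 01110111010101, $)
  ε-move, top $: go to q3, push U$ → (q3, 01110111010101, U$)
  read 0, top U: go to q3, push XX → (q3, 1110111010101, XX$)
  read 1, top X: go to q0, push VX → (q0, 110111010101, VXX$)
  read 1, top V: go to q1, push UV → (q1, 10111010101, UVXX$)
  read 1, top U: go to q1, push YU → (q1, 0111010101, YUVXX$)
  read 0, top Y: go to q1, push ε → (q1, 111010101, UVXX$)
  read 1, top U: go to q1, push YU → (q1, 11010101, YUVXX$)
  read 1, top Y: go to q1, push ε → (q1, 1010101, UVXX$)
  read 1, top U: go to q1, push YU → (q1, 010101, YUVXX$)
  read 0, top Y: go to q1, push ε → (q1, 10101, UVXX$)
  read 1, top U: go to q1, push YU → (q1, 0101, YUVXX$)
  read 0, top Y: go to q1, push ε → (q1, 101, UVXX$)
  read 1, top U: go to q1, push YU → (q1, 01, YUVXX$)
  read 0, top Y: go to q1, push ε → (q1, 1, UVXX$)
  read 1, top U: go to q1, push YU → (q1, ε, YUVXX$)
All input consumed in state q1 with stack YUVXX$.

YUVXX$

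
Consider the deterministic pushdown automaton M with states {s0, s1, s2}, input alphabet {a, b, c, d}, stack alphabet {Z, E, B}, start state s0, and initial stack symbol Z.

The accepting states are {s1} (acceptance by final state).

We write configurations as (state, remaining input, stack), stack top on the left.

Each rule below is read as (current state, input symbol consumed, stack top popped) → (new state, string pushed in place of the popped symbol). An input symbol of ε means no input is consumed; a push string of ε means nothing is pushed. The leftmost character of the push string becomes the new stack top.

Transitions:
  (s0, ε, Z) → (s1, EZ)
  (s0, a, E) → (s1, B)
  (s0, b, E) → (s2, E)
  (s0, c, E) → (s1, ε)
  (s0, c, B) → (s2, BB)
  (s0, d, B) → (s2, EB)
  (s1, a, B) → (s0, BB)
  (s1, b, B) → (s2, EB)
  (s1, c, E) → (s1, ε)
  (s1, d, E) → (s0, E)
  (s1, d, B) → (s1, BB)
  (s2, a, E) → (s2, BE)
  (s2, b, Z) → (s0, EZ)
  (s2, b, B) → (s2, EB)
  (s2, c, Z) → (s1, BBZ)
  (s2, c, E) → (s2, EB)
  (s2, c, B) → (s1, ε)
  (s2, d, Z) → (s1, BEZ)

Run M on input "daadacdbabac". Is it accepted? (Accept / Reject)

(s0, daadacdbabac, Z) ⊢ (s1, daadacdbabac, EZ) ⊢ (s0, aadacdbabac, EZ) ⊢ (s1, adacdbabac, BZ) ⊢ (s0, dacdbabac, BBZ) ⊢ (s2, acdbabac, EBBZ) ⊢ (s2, cdbabac, BEBBZ) ⊢ (s1, dbabac, EBBZ) ⊢ (s0, babac, EBBZ) ⊢ (s2, abac, EBBZ) ⊢ (s2, bac, BEBBZ) ⊢ (s2, ac, EBEBBZ) ⊢ (s2, c, BEBEBBZ) ⊢ (s1, ε, EBEBBZ)
All input consumed; state s1 ∈ F.

Accept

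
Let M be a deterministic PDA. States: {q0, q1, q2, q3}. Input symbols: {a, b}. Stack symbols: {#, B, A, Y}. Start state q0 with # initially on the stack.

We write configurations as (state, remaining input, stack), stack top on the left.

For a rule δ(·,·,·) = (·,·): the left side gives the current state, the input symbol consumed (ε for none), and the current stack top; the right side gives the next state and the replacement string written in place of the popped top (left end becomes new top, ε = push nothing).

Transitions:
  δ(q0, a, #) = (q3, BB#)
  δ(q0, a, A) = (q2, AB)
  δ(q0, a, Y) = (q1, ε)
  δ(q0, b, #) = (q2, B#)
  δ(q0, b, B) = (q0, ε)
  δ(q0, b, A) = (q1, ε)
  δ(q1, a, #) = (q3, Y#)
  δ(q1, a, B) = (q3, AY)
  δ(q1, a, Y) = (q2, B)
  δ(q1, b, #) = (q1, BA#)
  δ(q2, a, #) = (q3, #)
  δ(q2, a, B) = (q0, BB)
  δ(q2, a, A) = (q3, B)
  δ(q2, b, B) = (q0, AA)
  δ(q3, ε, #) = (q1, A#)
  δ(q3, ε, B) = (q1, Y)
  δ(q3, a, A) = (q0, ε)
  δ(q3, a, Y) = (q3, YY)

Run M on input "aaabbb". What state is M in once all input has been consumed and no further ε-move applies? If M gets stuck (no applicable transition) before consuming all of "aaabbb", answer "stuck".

q0

(q0, aaabbb, #)
  read a, top #: go to q3, push BB# → (q3, aabbb, BB#)
  ε-move, top B: go to q1, push Y → (q1, aabbb, YB#)
  read a, top Y: go to q2, push B → (q2, abbb, BB#)
  read a, top B: go to q0, push BB → (q0, bbb, BBB#)
  read b, top B: go to q0, push ε → (q0, bb, BB#)
  read b, top B: go to q0, push ε → (q0, b, B#)
  read b, top B: go to q0, push ε → (q0, ε, #)
All input consumed; M is in state q0.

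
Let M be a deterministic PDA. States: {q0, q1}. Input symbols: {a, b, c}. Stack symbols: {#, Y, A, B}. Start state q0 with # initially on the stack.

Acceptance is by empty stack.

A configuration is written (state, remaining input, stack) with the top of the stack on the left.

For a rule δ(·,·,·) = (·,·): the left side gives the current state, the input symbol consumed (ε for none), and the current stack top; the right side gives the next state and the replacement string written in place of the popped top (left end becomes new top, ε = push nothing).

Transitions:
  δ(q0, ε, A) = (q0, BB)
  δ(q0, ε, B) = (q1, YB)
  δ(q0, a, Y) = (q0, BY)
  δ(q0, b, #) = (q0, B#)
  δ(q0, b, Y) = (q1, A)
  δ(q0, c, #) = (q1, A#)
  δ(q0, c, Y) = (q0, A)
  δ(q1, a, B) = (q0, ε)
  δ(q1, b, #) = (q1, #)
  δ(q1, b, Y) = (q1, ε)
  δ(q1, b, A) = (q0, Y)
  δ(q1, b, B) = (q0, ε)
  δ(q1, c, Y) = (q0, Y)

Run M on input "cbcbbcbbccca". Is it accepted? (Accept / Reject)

(q0, cbcbbcbbccca, #)
  read c, top #: go to q1, push A# → (q1, bcbbcbbccca, A#)
  read b, top A: go to q0, push Y → (q0, cbbcbbccca, Y#)
  read c, top Y: go to q0, push A → (q0, bbcbbccca, A#)
  ε-move, top A: go to q0, push BB → (q0, bbcbbccca, BB#)
  ε-move, top B: go to q1, push YB → (q1, bbcbbccca, YBB#)
  read b, top Y: go to q1, push ε → (q1, bcbbccca, BB#)
  read b, top B: go to q0, push ε → (q0, cbbccca, B#)
  ε-move, top B: go to q1, push YB → (q1, cbbccca, YB#)
  read c, top Y: go to q0, push Y → (q0, bbccca, YB#)
  read b, top Y: go to q1, push A → (q1, bccca, AB#)
  read b, top A: go to q0, push Y → (q0, ccca, YB#)
  read c, top Y: go to q0, push A → (q0, cca, AB#)
  ε-move, top A: go to q0, push BB → (q0, cca, BBB#)
  ε-move, top B: go to q1, push YB → (q1, cca, YBBB#)
  read c, top Y: go to q0, push Y → (q0, ca, YBBB#)
  read c, top Y: go to q0, push A → (q0, a, ABBB#)
  ε-move, top A: go to q0, push BB → (q0, a, BBBBB#)
  ε-move, top B: go to q1, push YB → (q1, a, YBBBBB#)
No transition applies at (q1, a, YBBBBB#); input not fully consumed.

Reject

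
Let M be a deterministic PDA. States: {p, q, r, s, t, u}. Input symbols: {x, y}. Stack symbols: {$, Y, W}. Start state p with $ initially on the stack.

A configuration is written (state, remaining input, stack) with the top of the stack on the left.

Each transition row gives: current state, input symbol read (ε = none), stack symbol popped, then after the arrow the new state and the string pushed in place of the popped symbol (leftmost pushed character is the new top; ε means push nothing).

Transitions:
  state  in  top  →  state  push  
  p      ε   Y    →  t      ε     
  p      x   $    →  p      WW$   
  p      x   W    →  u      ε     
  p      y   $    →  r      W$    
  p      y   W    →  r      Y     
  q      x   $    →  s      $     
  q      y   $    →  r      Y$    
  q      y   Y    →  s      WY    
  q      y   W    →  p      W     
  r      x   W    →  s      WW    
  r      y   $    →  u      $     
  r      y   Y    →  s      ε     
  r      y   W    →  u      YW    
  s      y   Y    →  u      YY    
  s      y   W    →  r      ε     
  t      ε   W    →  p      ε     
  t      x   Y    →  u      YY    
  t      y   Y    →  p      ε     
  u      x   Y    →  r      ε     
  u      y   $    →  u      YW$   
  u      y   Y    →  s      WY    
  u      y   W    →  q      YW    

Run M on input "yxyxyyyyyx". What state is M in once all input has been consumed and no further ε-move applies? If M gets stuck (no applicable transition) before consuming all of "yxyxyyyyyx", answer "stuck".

(p, yxyxyyyyyx, $)
  read y, top $: go to r, push W$ → (r, xyxyyyyyx, W$)
  read x, top W: go to s, push WW → (s, yxyyyyyx, WW$)
  read y, top W: go to r, push ε → (r, xyyyyyx, W$)
  read x, top W: go to s, push WW → (s, yyyyyx, WW$)
  read y, top W: go to r, push ε → (r, yyyyx, W$)
  read y, top W: go to u, push YW → (u, yyyx, YW$)
  read y, top Y: go to s, push WY → (s, yyx, WYW$)
  read y, top W: go to r, push ε → (r, yx, YW$)
  read y, top Y: go to s, push ε → (s, x, W$)
No transition for (s, x, top W); M blocks with input x remaining.

stuck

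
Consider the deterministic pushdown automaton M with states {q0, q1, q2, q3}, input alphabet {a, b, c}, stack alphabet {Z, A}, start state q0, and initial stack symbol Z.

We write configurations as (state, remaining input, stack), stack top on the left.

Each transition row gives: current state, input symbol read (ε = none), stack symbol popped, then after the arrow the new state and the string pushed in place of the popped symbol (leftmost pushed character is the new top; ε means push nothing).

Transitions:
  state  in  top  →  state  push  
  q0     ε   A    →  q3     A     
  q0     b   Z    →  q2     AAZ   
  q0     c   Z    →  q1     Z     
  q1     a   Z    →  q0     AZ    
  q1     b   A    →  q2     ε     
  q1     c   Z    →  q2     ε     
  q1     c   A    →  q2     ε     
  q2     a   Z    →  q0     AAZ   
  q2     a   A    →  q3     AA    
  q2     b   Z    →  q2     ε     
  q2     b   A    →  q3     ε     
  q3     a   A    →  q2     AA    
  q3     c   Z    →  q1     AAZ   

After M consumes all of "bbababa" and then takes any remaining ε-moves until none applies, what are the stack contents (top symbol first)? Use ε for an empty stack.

(q0, bbababa, Z)
  read b, top Z: go to q2, push AAZ → (q2, bababa, AAZ)
  read b, top A: go to q3, push ε → (q3, ababa, AZ)
  read a, top A: go to q2, push AA → (q2, baba, AAZ)
  read b, top A: go to q3, push ε → (q3, aba, AZ)
  read a, top A: go to q2, push AA → (q2, ba, AAZ)
  read b, top A: go to q3, push ε → (q3, a, AZ)
  read a, top A: go to q2, push AA → (q2, ε, AAZ)
All input consumed in state q2 with stack AAZ.

AAZ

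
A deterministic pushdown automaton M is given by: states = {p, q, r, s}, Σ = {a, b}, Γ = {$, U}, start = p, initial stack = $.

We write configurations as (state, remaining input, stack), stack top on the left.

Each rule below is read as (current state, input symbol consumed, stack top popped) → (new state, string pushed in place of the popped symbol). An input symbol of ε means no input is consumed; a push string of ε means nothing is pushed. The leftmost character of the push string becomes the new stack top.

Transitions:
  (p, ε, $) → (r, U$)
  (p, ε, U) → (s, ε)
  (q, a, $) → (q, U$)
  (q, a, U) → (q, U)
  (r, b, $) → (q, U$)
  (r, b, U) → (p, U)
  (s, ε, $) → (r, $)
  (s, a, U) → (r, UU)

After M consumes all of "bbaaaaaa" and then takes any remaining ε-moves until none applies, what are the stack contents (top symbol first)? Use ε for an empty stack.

U$

(p, bbaaaaaa, $)
  ε-move, top $: go to r, push U$ → (r, bbaaaaaa, U$)
  read b, top U: go to p, push U → (p, baaaaaa, U$)
  ε-move, top U: go to s, push ε → (s, baaaaaa, $)
  ε-move, top $: go to r, push $ → (r, baaaaaa, $)
  read b, top $: go to q, push U$ → (q, aaaaaa, U$)
  read a, top U: go to q, push U → (q, aaaaa, U$)
  read a, top U: go to q, push U → (q, aaaa, U$)
  read a, top U: go to q, push U → (q, aaa, U$)
  read a, top U: go to q, push U → (q, aa, U$)
  read a, top U: go to q, push U → (q, a, U$)
  read a, top U: go to q, push U → (q, ε, U$)
All input consumed in state q with stack U$.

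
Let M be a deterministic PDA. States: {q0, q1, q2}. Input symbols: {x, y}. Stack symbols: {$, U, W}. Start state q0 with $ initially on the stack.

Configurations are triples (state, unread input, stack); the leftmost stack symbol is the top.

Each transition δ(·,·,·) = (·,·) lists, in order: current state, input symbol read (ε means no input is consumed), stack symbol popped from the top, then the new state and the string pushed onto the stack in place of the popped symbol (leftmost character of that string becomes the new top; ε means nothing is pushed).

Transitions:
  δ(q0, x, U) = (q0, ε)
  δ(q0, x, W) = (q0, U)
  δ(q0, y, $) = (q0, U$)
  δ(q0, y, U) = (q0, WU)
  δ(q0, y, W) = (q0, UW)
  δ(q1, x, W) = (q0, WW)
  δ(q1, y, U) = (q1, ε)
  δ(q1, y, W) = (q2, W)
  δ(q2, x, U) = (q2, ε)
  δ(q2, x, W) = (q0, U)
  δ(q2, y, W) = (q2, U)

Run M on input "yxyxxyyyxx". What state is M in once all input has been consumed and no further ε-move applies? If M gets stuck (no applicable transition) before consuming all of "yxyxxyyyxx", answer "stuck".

stuck

(q0, yxyxxyyyxx, $)
  read y, top $: go to q0, push U$ → (q0, xyxxyyyxx, U$)
  read x, top U: go to q0, push ε → (q0, yxxyyyxx, $)
  read y, top $: go to q0, push U$ → (q0, xxyyyxx, U$)
  read x, top U: go to q0, push ε → (q0, xyyyxx, $)
No transition for (q0, x, top $); M blocks with input xyyyxx remaining.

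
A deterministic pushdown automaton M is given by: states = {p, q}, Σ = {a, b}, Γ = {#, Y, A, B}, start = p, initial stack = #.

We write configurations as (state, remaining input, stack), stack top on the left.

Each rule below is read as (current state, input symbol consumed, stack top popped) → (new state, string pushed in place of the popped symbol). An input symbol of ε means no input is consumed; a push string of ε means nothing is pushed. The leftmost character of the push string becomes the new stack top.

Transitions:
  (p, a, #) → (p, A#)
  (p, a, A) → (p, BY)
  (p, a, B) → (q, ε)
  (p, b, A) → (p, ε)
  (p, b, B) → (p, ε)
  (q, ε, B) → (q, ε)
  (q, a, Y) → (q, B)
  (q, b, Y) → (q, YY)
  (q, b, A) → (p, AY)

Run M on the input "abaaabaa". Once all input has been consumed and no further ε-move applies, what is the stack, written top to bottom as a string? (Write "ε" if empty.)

#

(p, abaaabaa, #) ⊢ (p, baaabaa, A#) ⊢ (p, aaabaa, #) ⊢ (p, aabaa, A#) ⊢ (p, abaa, BY#) ⊢ (q, baa, Y#) ⊢ (q, aa, YY#) ⊢ (q, a, BY#) ⊢ (q, a, Y#) ⊢ (q, ε, B#) ⊢ (q, ε, #)
All input consumed in state q with stack #.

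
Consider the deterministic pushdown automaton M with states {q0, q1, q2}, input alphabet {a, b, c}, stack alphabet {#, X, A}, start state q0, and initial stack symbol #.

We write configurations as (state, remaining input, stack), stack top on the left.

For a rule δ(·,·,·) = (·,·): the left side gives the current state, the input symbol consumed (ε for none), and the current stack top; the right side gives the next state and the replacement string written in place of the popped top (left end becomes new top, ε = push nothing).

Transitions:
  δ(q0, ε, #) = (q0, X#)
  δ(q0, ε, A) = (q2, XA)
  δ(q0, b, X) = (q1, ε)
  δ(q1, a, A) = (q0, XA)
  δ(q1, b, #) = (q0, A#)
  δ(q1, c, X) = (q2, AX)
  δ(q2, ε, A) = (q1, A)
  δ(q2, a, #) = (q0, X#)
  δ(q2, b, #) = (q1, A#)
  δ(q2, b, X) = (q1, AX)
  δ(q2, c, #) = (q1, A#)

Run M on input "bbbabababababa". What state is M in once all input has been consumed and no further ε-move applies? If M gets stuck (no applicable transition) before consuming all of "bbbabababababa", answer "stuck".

(q0, bbbabababababa, #) ⊢ (q0, bbbabababababa, X#) ⊢ (q1, bbabababababa, #) ⊢ (q0, babababababa, A#) ⊢ (q2, babababababa, XA#) ⊢ (q1, abababababa, AXA#) ⊢ (q0, bababababa, XAXA#) ⊢ (q1, ababababa, AXA#) ⊢ (q0, babababa, XAXA#) ⊢ (q1, abababa, AXA#) ⊢ (q0, bababa, XAXA#) ⊢ (q1, ababa, AXA#) ⊢ (q0, baba, XAXA#) ⊢ (q1, aba, AXA#) ⊢ (q0, ba, XAXA#) ⊢ (q1, a, AXA#) ⊢ (q0, ε, XAXA#)
All input consumed; M is in state q0.

q0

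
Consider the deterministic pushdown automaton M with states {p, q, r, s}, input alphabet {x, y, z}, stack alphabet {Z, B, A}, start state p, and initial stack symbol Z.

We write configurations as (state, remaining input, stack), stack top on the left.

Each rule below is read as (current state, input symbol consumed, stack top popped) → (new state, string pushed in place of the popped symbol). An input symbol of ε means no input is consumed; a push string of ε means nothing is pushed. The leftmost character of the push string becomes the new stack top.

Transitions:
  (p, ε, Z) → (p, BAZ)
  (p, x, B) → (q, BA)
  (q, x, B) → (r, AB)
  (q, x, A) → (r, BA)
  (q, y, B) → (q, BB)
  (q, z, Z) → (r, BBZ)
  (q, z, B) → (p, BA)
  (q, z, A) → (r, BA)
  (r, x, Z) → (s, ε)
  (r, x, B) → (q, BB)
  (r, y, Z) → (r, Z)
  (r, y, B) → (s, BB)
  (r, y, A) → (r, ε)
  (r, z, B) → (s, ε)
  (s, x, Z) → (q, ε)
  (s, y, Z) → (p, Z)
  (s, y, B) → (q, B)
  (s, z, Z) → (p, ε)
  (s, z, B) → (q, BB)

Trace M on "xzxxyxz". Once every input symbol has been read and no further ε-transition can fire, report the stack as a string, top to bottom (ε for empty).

(p, xzxxyxz, Z) ⊢ (p, xzxxyxz, BAZ) ⊢ (q, zxxyxz, BAAZ) ⊢ (p, xxyxz, BAAAZ) ⊢ (q, xyxz, BAAAAZ) ⊢ (r, yxz, ABAAAAZ) ⊢ (r, xz, BAAAAZ) ⊢ (q, z, BBAAAAZ) ⊢ (p, ε, BABAAAAZ)
All input consumed in state p with stack BABAAAAZ.

BABAAAAZ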